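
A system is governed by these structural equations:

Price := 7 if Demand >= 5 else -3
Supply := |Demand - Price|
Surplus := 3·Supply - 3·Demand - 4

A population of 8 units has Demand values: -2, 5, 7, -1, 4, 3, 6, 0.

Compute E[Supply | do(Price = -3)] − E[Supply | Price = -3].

Every unit gets Price=-3 under the intervention. Supply values become 1, 8, 10, 2, 7, 6, 9, 3; E[Supply|do(Price=-3)] = 5.75.
Observing Price=-3 restricts to units where Price's equation naturally yields -3: Demand ∈ {-2, -1, 4, 3, 0}. In that subpopulation Supply = 1, 2, 7, 6, 3, mean 3.8.
Difference = 5.75 − 3.8 = 1.95.

1.95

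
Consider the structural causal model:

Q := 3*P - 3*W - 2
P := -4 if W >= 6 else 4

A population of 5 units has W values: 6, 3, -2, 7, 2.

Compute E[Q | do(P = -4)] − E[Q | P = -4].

9.9

The intervention sets P=-4 in all 5 units regardless of W. Recomputing Q per unit gives -32, -23, -8, -35, -20; average -23.6.
Conditioning on P=-4 selects the 2 unit(s) with W ∈ {6, 7}. Their Q values: -32, -35. Mean = -33.5.
Difference = -23.6 − (-33.5) = 9.9.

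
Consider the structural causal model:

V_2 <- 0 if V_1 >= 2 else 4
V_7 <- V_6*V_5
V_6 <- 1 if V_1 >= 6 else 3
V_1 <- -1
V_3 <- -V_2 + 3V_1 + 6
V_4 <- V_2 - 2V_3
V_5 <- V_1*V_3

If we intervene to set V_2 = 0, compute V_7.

-9

Under do(V_2=0), the mechanism V_2 <- 0 if V_1 >= 2 else 4 is discarded; V_2 is fixed at 0.
V_3 = -V_2 + 3V_1 + 6  [with V_2=0, V_1=-1]  = 3
V_5 = V_1*V_3  [with V_1=-1, V_3=3]  = -3
V_6 = 1 if V_1 >= 6 else 3  [with V_1=-1]  = 3
V_7 = V_6*V_5  [with V_6=3, V_5=-3]  = -9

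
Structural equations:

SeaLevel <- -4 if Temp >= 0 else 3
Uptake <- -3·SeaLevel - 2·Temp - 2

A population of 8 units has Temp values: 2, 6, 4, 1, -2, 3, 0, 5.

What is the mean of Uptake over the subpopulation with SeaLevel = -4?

4

E[Uptake|SeaLevel=-4] averages over only the 7 units with SeaLevel=-4 (Temp = 2, 6, 4, 1, 3, 0, 5): Uptake = 6, -2, 2, 8, 4, 10, 0, mean 4.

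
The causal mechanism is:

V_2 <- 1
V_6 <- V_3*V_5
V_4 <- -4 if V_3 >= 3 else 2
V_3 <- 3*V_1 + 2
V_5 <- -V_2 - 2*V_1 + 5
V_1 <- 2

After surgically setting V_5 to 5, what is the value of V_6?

40

The intervention breaks the incoming arrows to V_5: V_5 <- -V_2 - 2*V_1 + 5 no longer applies, and V_5 = 5.
V_3 = 3*V_1 + 2  [with V_1=2]  = 8
V_6 = V_3*V_5  [with V_3=8, V_5=5]  = 40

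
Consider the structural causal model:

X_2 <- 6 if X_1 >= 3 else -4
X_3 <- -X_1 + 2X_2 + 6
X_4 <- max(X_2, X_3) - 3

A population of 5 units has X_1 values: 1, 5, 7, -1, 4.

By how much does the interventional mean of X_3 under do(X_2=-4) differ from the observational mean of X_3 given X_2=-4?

The intervention sets X_2=-4 in all 5 units regardless of X_1. Recomputing X_3 per unit gives -3, -7, -9, -1, -6; average -5.2.
E[X_3|X_2=-4] averages over only the 2 units with X_2=-4 (X_1 = 1, -1): X_3 = -3, -1, mean -2.
Difference = -5.2 − (-2) = -3.2.

-3.2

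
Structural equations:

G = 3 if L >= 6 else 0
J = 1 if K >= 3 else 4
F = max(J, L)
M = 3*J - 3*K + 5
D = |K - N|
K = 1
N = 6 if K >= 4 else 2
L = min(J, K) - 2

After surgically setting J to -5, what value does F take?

-5

do(J=-5) replaces the equation J = 1 if K >= 3 else 4 with the constant J = -5.
L = min(J, K) - 2  [with J=-5, K=1]  = -7
F = max(J, L)  [with J=-5, L=-7]  = -5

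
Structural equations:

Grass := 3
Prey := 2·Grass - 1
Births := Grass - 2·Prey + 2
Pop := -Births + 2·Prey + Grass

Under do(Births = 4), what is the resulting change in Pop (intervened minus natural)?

The intervention breaks the incoming arrows to Births: Births := Grass - 2·Prey + 2 no longer applies, and Births = 4.
Prey = 2·Grass - 1  [with Grass=3]  = 5
Pop = -Births + 2·Prey + Grass  [with Births=4, Prey=5, Grass=3]  = 9
Without intervention: Prey = 2·Grass - 1  [with Grass=3]  = 5; Births = Grass - 2·Prey + 2  [with Grass=3, Prey=5]  = -5; Pop = -Births + 2·Prey + Grass  [with Births=-5, Prey=5, Grass=3]  = 18.
Change = 9 − 18 = -9.

-9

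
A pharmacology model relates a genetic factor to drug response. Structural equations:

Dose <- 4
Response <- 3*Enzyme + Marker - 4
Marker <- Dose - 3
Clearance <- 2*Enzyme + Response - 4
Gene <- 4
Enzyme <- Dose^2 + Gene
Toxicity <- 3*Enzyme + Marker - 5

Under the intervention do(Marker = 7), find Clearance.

The intervention breaks the incoming arrows to Marker: Marker <- Dose - 3 no longer applies, and Marker = 7.
Enzyme = Dose^2 + Gene  [with Dose=4, Gene=4]  = 20
Response = 3*Enzyme + Marker - 4  [with Enzyme=20, Marker=7]  = 63
Clearance = 2*Enzyme + Response - 4  [with Enzyme=20, Response=63]  = 99

99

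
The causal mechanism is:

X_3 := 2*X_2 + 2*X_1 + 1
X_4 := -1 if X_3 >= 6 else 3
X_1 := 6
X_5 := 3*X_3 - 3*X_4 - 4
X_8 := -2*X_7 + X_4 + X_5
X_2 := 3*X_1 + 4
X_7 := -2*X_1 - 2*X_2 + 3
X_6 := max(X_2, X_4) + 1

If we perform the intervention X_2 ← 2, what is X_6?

Under do(X_2=2), the mechanism X_2 := 3*X_1 + 4 is discarded; X_2 is fixed at 2.
X_3 = 2*X_2 + 2*X_1 + 1  [with X_2=2, X_1=6]  = 17
X_4 = -1 if X_3 >= 6 else 3  [with X_3=17]  = -1
X_6 = max(X_2, X_4) + 1  [with X_2=2, X_4=-1]  = 3

3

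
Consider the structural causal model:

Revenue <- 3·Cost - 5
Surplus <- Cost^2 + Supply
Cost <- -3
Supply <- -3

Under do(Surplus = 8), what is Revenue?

Under do(Surplus=8), the mechanism Surplus <- Cost^2 + Supply is discarded; Surplus is fixed at 8.
Since Revenue is not a descendant of the intervened variable, it is unaffected.
Revenue = 3·Cost - 5  [with Cost=-3]  = -14

-14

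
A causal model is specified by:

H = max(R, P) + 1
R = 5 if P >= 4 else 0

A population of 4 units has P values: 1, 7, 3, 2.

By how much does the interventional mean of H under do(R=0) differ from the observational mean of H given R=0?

1.25

Under do(R=0), R's equation is replaced by R=0 for every unit. Per-unit H: 2, 8, 4, 3. Mean = 4.25.
Conditioning on R=0 selects the 3 unit(s) with P ∈ {1, 3, 2}. Their H values: 2, 4, 3. Mean = 3.
Difference = 4.25 − 3 = 1.25.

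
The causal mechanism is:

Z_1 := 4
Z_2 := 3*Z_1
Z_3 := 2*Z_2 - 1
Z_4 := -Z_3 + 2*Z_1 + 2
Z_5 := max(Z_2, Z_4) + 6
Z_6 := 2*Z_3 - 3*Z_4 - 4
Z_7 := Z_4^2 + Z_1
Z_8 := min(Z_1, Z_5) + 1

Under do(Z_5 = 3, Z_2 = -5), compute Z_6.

The joint intervention fixes Z_5 = 3, Z_2 = -5, removing each variable's own equation.
Z_3 = 2*Z_2 - 1  [with Z_2=-5]  = -11
Z_4 = -Z_3 + 2*Z_1 + 2  [with Z_3=-11, Z_1=4]  = 21
Z_6 = 2*Z_3 - 3*Z_4 - 4  [with Z_3=-11, Z_4=21]  = -89

-89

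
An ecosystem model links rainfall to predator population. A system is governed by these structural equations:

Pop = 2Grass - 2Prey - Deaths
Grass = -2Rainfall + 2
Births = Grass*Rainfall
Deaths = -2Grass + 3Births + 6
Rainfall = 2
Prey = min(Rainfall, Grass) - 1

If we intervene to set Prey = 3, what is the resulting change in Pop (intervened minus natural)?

The intervention breaks the incoming arrows to Prey: Prey = min(Rainfall, Grass) - 1 no longer applies, and Prey = 3.
Grass = -2Rainfall + 2  [with Rainfall=2]  = -2
Births = Grass*Rainfall  [with Grass=-2, Rainfall=2]  = -4
Deaths = -2Grass + 3Births + 6  [with Grass=-2, Births=-4]  = -2
Pop = 2Grass - 2Prey - Deaths  [with Grass=-2, Prey=3, Deaths=-2]  = -8
Without intervention: Grass = -2Rainfall + 2  [with Rainfall=2]  = -2; Prey = min(Rainfall, Grass) - 1  [with Rainfall=2, Grass=-2]  = -3; Births = Grass*Rainfall  [with Grass=-2, Rainfall=2]  = -4; Deaths = -2Grass + 3Births + 6  [with Grass=-2, Births=-4]  = -2; Pop = 2Grass - 2Prey - Deaths  [with Grass=-2, Prey=-3, Deaths=-2]  = 4.
Change = -8 − 4 = -12.

-12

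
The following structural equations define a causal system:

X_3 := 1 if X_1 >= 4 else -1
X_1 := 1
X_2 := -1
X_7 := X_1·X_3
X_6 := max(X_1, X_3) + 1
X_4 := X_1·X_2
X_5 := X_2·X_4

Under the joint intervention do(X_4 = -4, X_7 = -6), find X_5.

Setting X_4 = -4, X_7 = -6 by intervention discards those variables' equations.
X_5 = X_2·X_4  [with X_2=-1, X_4=-4]  = 4

4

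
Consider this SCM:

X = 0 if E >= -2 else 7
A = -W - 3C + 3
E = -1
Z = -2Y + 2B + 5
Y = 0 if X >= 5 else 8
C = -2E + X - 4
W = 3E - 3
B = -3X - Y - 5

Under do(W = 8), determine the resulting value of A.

do(W=8) replaces the equation W = 3E - 3 with the constant W = 8.
X = 0 if E >= -2 else 7  [with E=-1]  = 0
C = -2E + X - 4  [with E=-1, X=0]  = -2
A = -W - 3C + 3  [with W=8, C=-2]  = 1

1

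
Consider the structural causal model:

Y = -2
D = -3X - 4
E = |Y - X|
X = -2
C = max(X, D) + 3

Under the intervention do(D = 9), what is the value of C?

12

do(D=9) replaces the equation D = -3X - 4 with the constant D = 9.
C = max(X, D) + 3  [with X=-2, D=9]  = 12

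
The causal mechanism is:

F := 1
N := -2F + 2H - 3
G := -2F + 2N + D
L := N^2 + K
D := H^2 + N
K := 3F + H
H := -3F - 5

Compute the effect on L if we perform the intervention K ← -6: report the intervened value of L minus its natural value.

The intervention breaks the incoming arrows to K: K := 3F + H no longer applies, and K = -6.
H = -3F - 5  [with F=1]  = -8
N = -2F + 2H - 3  [with F=1, H=-8]  = -21
L = N^2 + K  [with N=-21, K=-6]  = 435
Without intervention: H = -3F - 5  [with F=1]  = -8; K = 3F + H  [with F=1, H=-8]  = -5; N = -2F + 2H - 3  [with F=1, H=-8]  = -21; L = N^2 + K  [with N=-21, K=-5]  = 436.
Change = 435 − 436 = -1.

-1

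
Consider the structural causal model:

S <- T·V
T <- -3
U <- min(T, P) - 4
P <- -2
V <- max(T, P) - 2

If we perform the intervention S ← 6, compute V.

-4

Under do(S=6), the mechanism S <- T·V is discarded; S is fixed at 6.
Since V is not a descendant of the intervened variable, it is unaffected.
V = max(T, P) - 2  [with T=-3, P=-2]  = -4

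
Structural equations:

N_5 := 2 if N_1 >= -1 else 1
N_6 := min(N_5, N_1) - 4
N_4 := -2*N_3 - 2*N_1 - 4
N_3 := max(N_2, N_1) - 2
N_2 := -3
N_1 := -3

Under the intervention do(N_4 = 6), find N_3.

Under do(N_4=6), the mechanism N_4 := -2*N_3 - 2*N_1 - 4 is discarded; N_4 is fixed at 6.
Since N_3 is not a descendant of the intervened variable, it is unaffected.
N_3 = max(N_2, N_1) - 2  [with N_2=-3, N_1=-3]  = -5

-5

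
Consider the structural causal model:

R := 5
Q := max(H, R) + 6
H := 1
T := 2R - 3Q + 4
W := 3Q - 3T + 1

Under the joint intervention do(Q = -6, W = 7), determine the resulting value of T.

32

The joint intervention fixes Q = -6, W = 7, removing each variable's own equation.
T = 2R - 3Q + 4  [with R=5, Q=-6]  = 32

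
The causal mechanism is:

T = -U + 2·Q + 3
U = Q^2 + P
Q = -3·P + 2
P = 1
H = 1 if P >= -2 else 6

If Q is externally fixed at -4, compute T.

Under do(Q=-4), the mechanism Q = -3·P + 2 is discarded; Q is fixed at -4.
U = Q^2 + P  [with Q=-4, P=1]  = 17
T = -U + 2·Q + 3  [with U=17, Q=-4]  = -22

-22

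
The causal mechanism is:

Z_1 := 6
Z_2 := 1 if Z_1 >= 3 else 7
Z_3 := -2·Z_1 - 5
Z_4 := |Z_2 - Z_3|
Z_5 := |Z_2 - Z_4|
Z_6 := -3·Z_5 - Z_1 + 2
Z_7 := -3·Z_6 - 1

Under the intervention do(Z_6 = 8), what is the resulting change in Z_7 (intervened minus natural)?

-189

Intervening sets Z_6 = 8 and removes its equation (Z_6 := -3·Z_5 - Z_1 + 2).
Z_7 = -3·Z_6 - 1  [with Z_6=8]  = -25
Without intervention: Z_2 = 1 if Z_1 >= 3 else 7  [with Z_1=6]  = 1; Z_3 = -2·Z_1 - 5  [with Z_1=6]  = -17; Z_4 = |Z_2 - Z_3|  [with Z_2=1, Z_3=-17]  = 18; Z_5 = |Z_2 - Z_4|  [with Z_2=1, Z_4=18]  = 17; Z_6 = -3·Z_5 - Z_1 + 2  [with Z_5=17, Z_1=6]  = -55; Z_7 = -3·Z_6 - 1  [with Z_6=-55]  = 164.
Change = -25 − 164 = -189.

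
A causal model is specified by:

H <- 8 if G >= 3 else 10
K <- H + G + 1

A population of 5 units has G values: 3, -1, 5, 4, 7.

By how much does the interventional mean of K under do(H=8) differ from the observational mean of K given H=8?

-1.15

Every unit gets H=8 under the intervention. K values become 12, 8, 14, 13, 16; E[K|do(H=8)] = 12.6.
Observing H=8 restricts to units where H's equation naturally yields 8: G ∈ {3, 5, 4, 7}. In that subpopulation K = 12, 14, 13, 16, mean 13.75.
Difference = 12.6 − 13.75 = -1.15.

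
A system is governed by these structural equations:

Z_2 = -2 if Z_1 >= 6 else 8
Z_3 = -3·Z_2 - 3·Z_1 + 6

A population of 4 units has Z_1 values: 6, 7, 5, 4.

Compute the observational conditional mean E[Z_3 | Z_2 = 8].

Observing Z_2=8 restricts to units where Z_2's equation naturally yields 8: Z_1 ∈ {5, 4}. In that subpopulation Z_3 = -33, -30, mean -31.5.

-31.5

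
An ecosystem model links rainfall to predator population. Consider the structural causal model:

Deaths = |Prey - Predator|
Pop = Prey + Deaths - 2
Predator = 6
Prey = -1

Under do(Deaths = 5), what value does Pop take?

The intervention breaks the incoming arrows to Deaths: Deaths = |Prey - Predator| no longer applies, and Deaths = 5.
Pop = Prey + Deaths - 2  [with Prey=-1, Deaths=5]  = 2

2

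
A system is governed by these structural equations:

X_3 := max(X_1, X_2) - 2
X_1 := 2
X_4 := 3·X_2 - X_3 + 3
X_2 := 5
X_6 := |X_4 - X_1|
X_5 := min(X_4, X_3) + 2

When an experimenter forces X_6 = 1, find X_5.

5

do(X_6=1) replaces the equation X_6 := |X_4 - X_1| with the constant X_6 = 1.
Since X_5 is not a descendant of the intervened variable, it is unaffected.
X_3 = max(X_1, X_2) - 2  [with X_1=2, X_2=5]  = 3
X_4 = 3·X_2 - X_3 + 3  [with X_2=5, X_3=3]  = 15
X_5 = min(X_4, X_3) + 2  [with X_4=15, X_3=3]  = 5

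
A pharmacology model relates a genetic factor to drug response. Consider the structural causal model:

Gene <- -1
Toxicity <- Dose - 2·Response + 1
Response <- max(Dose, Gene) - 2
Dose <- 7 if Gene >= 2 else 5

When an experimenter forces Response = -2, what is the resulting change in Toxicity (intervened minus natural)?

10

The intervention breaks the incoming arrows to Response: Response <- max(Dose, Gene) - 2 no longer applies, and Response = -2.
Dose = 7 if Gene >= 2 else 5  [with Gene=-1]  = 5
Toxicity = Dose - 2·Response + 1  [with Dose=5, Response=-2]  = 10
Without intervention: Dose = 7 if Gene >= 2 else 5  [with Gene=-1]  = 5; Response = max(Dose, Gene) - 2  [with Dose=5, Gene=-1]  = 3; Toxicity = Dose - 2·Response + 1  [with Dose=5, Response=3]  = 0.
Change = 10 − 0 = 10.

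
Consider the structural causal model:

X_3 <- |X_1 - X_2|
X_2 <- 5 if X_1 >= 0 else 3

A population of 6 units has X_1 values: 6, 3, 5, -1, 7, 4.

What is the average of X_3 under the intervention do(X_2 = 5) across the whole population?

2

The intervention sets X_2=5 in all 6 units regardless of X_1. Recomputing X_3 per unit gives 1, 2, 0, 6, 2, 1; average 2.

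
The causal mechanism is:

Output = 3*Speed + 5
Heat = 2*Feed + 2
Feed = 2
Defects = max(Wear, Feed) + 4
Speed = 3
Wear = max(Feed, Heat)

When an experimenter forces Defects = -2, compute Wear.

The intervention breaks the incoming arrows to Defects: Defects = max(Wear, Feed) + 4 no longer applies, and Defects = -2.
Since Wear is not a descendant of the intervened variable, it is unaffected.
Heat = 2*Feed + 2  [with Feed=2]  = 6
Wear = max(Feed, Heat)  [with Feed=2, Heat=6]  = 6

6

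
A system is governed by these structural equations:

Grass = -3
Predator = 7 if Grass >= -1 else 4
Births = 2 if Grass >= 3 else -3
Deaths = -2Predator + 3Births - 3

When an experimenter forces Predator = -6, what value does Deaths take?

0

Under do(Predator=-6), the mechanism Predator = 7 if Grass >= -1 else 4 is discarded; Predator is fixed at -6.
Births = 2 if Grass >= 3 else -3  [with Grass=-3]  = -3
Deaths = -2Predator + 3Births - 3  [with Predator=-6, Births=-3]  = 0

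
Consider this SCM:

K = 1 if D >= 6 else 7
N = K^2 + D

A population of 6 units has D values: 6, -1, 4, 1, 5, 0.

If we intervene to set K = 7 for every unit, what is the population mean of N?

51.5

do(K=7) breaks K's dependence on D. With K=7 fixed, N across the units is 55, 48, 53, 50, 54, 49, mean 51.5.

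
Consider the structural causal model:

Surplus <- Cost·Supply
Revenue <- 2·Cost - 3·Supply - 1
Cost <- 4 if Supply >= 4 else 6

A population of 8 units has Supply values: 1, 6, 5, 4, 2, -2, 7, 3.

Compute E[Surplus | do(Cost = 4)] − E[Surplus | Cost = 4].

Under do(Cost=4), Cost's equation is replaced by Cost=4 for every unit. Per-unit Surplus: 4, 24, 20, 16, 8, -8, 28, 12. Mean = 13.
E[Surplus|Cost=4] averages over only the 4 units with Cost=4 (Supply = 6, 5, 4, 7): Surplus = 24, 20, 16, 28, mean 22.
Difference = 13 − 22 = -9.

-9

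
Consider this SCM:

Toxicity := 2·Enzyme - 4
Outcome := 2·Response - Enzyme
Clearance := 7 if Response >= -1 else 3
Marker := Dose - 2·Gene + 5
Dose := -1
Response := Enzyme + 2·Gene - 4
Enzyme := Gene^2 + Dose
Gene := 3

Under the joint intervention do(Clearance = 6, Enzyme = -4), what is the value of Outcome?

0

Setting Clearance = 6, Enzyme = -4 by intervention discards those variables' equations.
Response = Enzyme + 2·Gene - 4  [with Enzyme=-4, Gene=3]  = -2
Outcome = 2·Response - Enzyme  [with Response=-2, Enzyme=-4]  = 0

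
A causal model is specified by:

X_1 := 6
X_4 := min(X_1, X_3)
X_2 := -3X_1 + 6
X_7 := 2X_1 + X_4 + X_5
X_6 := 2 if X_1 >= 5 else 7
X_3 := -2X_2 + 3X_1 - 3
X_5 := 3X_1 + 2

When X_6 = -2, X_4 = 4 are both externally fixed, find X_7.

36

Under do(X_6 = -2, X_4 = 4), each intervened variable's structural equation is replaced by its fixed value.
X_5 = 3X_1 + 2  [with X_1=6]  = 20
X_7 = 2X_1 + X_4 + X_5  [with X_1=6, X_4=4, X_5=20]  = 36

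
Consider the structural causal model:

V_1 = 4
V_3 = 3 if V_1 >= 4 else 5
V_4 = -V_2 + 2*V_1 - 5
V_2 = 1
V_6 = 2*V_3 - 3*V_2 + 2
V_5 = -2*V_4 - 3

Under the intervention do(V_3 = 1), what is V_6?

The intervention breaks the incoming arrows to V_3: V_3 = 3 if V_1 >= 4 else 5 no longer applies, and V_3 = 1.
V_6 = 2*V_3 - 3*V_2 + 2  [with V_3=1, V_2=1]  = 1

1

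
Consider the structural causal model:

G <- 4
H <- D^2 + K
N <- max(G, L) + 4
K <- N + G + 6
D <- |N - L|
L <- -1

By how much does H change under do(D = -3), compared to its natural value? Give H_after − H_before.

The intervention breaks the incoming arrows to D: D <- |N - L| no longer applies, and D = -3.
N = max(G, L) + 4  [with G=4, L=-1]  = 8
K = N + G + 6  [with N=8, G=4]  = 18
H = D^2 + K  [with D=-3, K=18]  = 27
Without intervention: N = max(G, L) + 4  [with G=4, L=-1]  = 8; K = N + G + 6  [with N=8, G=4]  = 18; D = |N - L|  [with N=8, L=-1]  = 9; H = D^2 + K  [with D=9, K=18]  = 99.
Change = 27 − 99 = -72.

-72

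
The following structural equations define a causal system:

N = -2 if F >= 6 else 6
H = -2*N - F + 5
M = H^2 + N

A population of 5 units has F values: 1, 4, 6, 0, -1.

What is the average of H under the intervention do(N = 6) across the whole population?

The intervention sets N=6 in all 5 units regardless of F. Recomputing H per unit gives -8, -11, -13, -7, -6; average -9.

-9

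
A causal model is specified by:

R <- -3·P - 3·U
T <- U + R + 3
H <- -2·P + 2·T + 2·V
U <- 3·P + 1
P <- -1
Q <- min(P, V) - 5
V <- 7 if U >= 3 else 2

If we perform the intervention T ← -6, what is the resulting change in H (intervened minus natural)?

Under do(T=-6), the mechanism T <- U + R + 3 is discarded; T is fixed at -6.
U = 3·P + 1  [with P=-1]  = -2
V = 7 if U >= 3 else 2  [with U=-2]  = 2
H = -2·P + 2·T + 2·V  [with P=-1, T=-6, V=2]  = -6
Without intervention: U = 3·P + 1  [with P=-1]  = -2; V = 7 if U >= 3 else 2  [with U=-2]  = 2; R = -3·P - 3·U  [with P=-1, U=-2]  = 9; T = U + R + 3  [with U=-2, R=9]  = 10; H = -2·P + 2·T + 2·V  [with P=-1, T=10, V=2]  = 26.
Change = -6 − 26 = -32.

-32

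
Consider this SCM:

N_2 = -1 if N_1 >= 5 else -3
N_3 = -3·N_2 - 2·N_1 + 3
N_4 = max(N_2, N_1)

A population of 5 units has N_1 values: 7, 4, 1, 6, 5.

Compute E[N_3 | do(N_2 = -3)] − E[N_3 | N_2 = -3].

Every unit gets N_2=-3 under the intervention. N_3 values become -2, 4, 10, 0, 2; E[N_3|do(N_2=-3)] = 2.8.
Observing N_2=-3 restricts to units where N_2's equation naturally yields -3: N_1 ∈ {4, 1}. In that subpopulation N_3 = 4, 10, mean 7.
Difference = 2.8 − 7 = -4.2.

-4.2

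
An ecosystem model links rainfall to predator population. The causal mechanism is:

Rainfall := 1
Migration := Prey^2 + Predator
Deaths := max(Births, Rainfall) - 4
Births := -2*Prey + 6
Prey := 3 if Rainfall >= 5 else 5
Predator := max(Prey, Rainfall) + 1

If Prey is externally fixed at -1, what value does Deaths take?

do(Prey=-1) replaces the equation Prey := 3 if Rainfall >= 5 else 5 with the constant Prey = -1.
Births = -2*Prey + 6  [with Prey=-1]  = 8
Deaths = max(Births, Rainfall) - 4  [with Births=8, Rainfall=1]  = 4

4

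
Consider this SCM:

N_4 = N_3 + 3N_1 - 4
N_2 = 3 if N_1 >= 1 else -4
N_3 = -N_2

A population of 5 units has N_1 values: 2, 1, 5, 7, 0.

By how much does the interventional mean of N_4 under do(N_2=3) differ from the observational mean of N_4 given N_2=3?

-2.25

do(N_2=3) breaks N_2's dependence on N_1. With N_2=3 fixed, N_4 across the units is -1, -4, 8, 14, -7, mean 2.
E[N_4|N_2=3] averages over only the 4 units with N_2=3 (N_1 = 2, 1, 5, 7): N_4 = -1, -4, 8, 14, mean 4.25.
Difference = 2 − 4.25 = -2.25.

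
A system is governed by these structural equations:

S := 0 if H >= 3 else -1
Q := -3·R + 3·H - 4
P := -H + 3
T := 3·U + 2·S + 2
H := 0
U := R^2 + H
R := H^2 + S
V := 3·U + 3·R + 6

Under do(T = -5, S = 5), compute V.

The joint intervention fixes T = -5, S = 5, removing each variable's own equation.
R = H^2 + S  [with H=0, S=5]  = 5
U = R^2 + H  [with R=5, H=0]  = 25
V = 3·U + 3·R + 6  [with U=25, R=5]  = 96

96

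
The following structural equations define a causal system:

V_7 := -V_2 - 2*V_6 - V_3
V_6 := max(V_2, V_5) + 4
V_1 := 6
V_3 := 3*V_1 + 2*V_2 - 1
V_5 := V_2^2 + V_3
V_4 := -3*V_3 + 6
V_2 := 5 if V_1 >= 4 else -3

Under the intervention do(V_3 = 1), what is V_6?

30

The intervention breaks the incoming arrows to V_3: V_3 := 3*V_1 + 2*V_2 - 1 no longer applies, and V_3 = 1.
V_2 = 5 if V_1 >= 4 else -3  [with V_1=6]  = 5
V_5 = V_2^2 + V_3  [with V_2=5, V_3=1]  = 26
V_6 = max(V_2, V_5) + 4  [with V_2=5, V_5=26]  = 30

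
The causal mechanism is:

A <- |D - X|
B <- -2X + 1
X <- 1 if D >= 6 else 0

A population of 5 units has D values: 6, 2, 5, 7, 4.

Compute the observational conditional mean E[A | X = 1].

E[A|X=1] averages over only the 2 units with X=1 (D = 6, 7): A = 5, 6, mean 5.5.

5.5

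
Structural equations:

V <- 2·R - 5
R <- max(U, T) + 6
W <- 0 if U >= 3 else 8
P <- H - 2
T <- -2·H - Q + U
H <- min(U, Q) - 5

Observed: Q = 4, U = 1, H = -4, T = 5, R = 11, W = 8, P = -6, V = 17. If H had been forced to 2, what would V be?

The intervention breaks the incoming arrows to H: H <- min(U, Q) - 5 no longer applies, and H = 2.
T = -2·H - Q + U  [with H=2, Q=4, U=1]  = -7
R = max(U, T) + 6  [with U=1, T=-7]  = 7
V = 2·R - 5  [with R=7]  = 9

9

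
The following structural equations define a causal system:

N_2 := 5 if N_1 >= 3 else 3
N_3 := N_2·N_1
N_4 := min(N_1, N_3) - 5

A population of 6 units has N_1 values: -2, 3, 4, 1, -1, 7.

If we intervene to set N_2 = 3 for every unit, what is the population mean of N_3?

6

Every unit gets N_2=3 under the intervention. N_3 values become -6, 9, 12, 3, -3, 21; E[N_3|do(N_2=3)] = 6.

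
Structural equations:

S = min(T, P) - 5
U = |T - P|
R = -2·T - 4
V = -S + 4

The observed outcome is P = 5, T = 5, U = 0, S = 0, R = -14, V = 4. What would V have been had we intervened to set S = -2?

Under do(S=-2), the mechanism S = min(T, P) - 5 is discarded; S is fixed at -2.
V = -S + 4  [with S=-2]  = 6

6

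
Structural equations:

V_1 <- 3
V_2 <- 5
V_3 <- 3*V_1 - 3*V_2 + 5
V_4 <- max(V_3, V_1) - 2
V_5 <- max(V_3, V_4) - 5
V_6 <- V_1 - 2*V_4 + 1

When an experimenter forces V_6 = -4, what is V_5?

-4

do(V_6=-4) replaces the equation V_6 <- V_1 - 2*V_4 + 1 with the constant V_6 = -4.
Since V_5 is not a descendant of the intervened variable, it is unaffected.
V_3 = 3*V_1 - 3*V_2 + 5  [with V_1=3, V_2=5]  = -1
V_4 = max(V_3, V_1) - 2  [with V_3=-1, V_1=3]  = 1
V_5 = max(V_3, V_4) - 5  [with V_3=-1, V_4=1]  = -4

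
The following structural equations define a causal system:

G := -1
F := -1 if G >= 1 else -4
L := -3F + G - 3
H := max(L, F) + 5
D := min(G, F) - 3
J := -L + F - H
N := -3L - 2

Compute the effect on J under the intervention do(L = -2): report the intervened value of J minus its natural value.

20

The intervention breaks the incoming arrows to L: L := -3F + G - 3 no longer applies, and L = -2.
F = -1 if G >= 1 else -4  [with G=-1]  = -4
H = max(L, F) + 5  [with L=-2, F=-4]  = 3
J = -L + F - H  [with L=-2, F=-4, H=3]  = -5
Without intervention: F = -1 if G >= 1 else -4  [with G=-1]  = -4; L = -3F + G - 3  [with F=-4, G=-1]  = 8; H = max(L, F) + 5  [with L=8, F=-4]  = 13; J = -L + F - H  [with L=8, F=-4, H=13]  = -25.
Change = -5 − (-25) = 20.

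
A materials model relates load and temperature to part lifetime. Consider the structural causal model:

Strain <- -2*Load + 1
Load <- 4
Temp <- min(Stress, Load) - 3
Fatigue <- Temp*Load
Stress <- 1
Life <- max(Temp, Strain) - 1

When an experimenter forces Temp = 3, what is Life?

Under do(Temp=3), the mechanism Temp <- min(Stress, Load) - 3 is discarded; Temp is fixed at 3.
Strain = -2*Load + 1  [with Load=4]  = -7
Life = max(Temp, Strain) - 1  [with Temp=3, Strain=-7]  = 2

2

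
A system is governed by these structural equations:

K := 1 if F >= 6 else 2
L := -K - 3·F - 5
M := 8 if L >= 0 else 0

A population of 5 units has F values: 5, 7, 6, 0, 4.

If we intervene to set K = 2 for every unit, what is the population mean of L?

The intervention sets K=2 in all 5 units regardless of F. Recomputing L per unit gives -22, -28, -25, -7, -19; average -20.2.

-20.2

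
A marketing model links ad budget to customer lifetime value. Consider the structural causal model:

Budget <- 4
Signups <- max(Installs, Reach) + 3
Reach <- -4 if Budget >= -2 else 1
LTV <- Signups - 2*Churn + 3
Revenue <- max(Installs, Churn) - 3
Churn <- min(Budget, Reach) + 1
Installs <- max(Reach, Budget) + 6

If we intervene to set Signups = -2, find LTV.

7

The intervention breaks the incoming arrows to Signups: Signups <- max(Installs, Reach) + 3 no longer applies, and Signups = -2.
Reach = -4 if Budget >= -2 else 1  [with Budget=4]  = -4
Churn = min(Budget, Reach) + 1  [with Budget=4, Reach=-4]  = -3
LTV = Signups - 2*Churn + 3  [with Signups=-2, Churn=-3]  = 7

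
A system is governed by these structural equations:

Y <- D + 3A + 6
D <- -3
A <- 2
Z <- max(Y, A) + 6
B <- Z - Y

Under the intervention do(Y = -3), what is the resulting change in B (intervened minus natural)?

5

do(Y=-3) replaces the equation Y <- D + 3A + 6 with the constant Y = -3.
Z = max(Y, A) + 6  [with Y=-3, A=2]  = 8
B = Z - Y  [with Z=8, Y=-3]  = 11
Without intervention: Y = D + 3A + 6  [with D=-3, A=2]  = 9; Z = max(Y, A) + 6  [with Y=9, A=2]  = 15; B = Z - Y  [with Z=15, Y=9]  = 6.
Change = 11 − 6 = 5.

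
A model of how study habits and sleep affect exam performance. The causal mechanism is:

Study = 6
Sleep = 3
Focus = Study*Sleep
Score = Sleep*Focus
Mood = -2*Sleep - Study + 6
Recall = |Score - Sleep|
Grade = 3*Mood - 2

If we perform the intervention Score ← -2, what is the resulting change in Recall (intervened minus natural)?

Under do(Score=-2), the mechanism Score = Sleep*Focus is discarded; Score is fixed at -2.
Recall = |Score - Sleep|  [with Score=-2, Sleep=3]  = 5
Without intervention: Focus = Study*Sleep  [with Study=6, Sleep=3]  = 18; Score = Sleep*Focus  [with Sleep=3, Focus=18]  = 54; Recall = |Score - Sleep|  [with Score=54, Sleep=3]  = 51.
Change = 5 − 51 = -46.

-46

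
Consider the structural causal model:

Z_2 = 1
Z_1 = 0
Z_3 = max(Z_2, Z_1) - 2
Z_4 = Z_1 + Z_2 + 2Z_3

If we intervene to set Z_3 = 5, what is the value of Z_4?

11

The intervention breaks the incoming arrows to Z_3: Z_3 = max(Z_2, Z_1) - 2 no longer applies, and Z_3 = 5.
Z_4 = Z_1 + Z_2 + 2Z_3  [with Z_1=0, Z_2=1, Z_3=5]  = 11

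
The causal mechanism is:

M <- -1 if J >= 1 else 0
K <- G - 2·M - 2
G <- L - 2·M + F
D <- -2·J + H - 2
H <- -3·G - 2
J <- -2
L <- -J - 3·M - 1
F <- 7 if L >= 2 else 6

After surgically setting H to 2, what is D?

4

Intervening sets H = 2 and removes its equation (H <- -3·G - 2).
D = -2·J + H - 2  [with J=-2, H=2]  = 4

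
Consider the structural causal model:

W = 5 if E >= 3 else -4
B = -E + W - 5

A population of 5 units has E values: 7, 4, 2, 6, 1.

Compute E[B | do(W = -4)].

-13

The intervention sets W=-4 in all 5 units regardless of E. Recomputing B per unit gives -16, -13, -11, -15, -10; average -13.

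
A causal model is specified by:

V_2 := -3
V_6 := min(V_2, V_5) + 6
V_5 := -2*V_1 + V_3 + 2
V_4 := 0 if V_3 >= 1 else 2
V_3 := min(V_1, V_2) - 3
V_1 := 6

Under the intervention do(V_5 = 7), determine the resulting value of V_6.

The intervention breaks the incoming arrows to V_5: V_5 := -2*V_1 + V_3 + 2 no longer applies, and V_5 = 7.
V_6 = min(V_2, V_5) + 6  [with V_2=-3, V_5=7]  = 3

3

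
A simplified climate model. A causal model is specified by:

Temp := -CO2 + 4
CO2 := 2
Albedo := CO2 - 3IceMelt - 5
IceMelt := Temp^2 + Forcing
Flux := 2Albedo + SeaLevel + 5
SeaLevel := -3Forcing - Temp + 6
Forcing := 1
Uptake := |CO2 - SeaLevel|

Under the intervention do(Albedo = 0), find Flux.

Under do(Albedo=0), the mechanism Albedo := CO2 - 3IceMelt - 5 is discarded; Albedo is fixed at 0.
Temp = -CO2 + 4  [with CO2=2]  = 2
SeaLevel = -3Forcing - Temp + 6  [with Forcing=1, Temp=2]  = 1
Flux = 2Albedo + SeaLevel + 5  [with Albedo=0, SeaLevel=1]  = 6

6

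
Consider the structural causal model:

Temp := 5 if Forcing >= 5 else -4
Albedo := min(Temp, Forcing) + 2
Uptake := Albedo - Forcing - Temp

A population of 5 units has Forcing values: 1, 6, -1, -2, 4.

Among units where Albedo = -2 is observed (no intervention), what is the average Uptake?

1.5

Observing Albedo=-2 restricts to units where Albedo's equation naturally yields -2: Forcing ∈ {1, -1, -2, 4}. In that subpopulation Uptake = 1, 3, 4, -2, mean 1.5.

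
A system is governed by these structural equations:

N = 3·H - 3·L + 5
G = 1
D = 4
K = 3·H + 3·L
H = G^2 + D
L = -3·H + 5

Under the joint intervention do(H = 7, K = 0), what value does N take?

74

The joint intervention fixes H = 7, K = 0, removing each variable's own equation.
L = -3·H + 5  [with H=7]  = -16
N = 3·H - 3·L + 5  [with H=7, L=-16]  = 74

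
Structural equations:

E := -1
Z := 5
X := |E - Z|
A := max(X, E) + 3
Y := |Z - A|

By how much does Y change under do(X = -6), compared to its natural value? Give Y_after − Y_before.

do(X=-6) replaces the equation X := |E - Z| with the constant X = -6.
A = max(X, E) + 3  [with X=-6, E=-1]  = 2
Y = |Z - A|  [with Z=5, A=2]  = 3
Without intervention: X = |E - Z|  [with E=-1, Z=5]  = 6; A = max(X, E) + 3  [with X=6, E=-1]  = 9; Y = |Z - A|  [with Z=5, A=9]  = 4.
Change = 3 − 4 = -1.

-1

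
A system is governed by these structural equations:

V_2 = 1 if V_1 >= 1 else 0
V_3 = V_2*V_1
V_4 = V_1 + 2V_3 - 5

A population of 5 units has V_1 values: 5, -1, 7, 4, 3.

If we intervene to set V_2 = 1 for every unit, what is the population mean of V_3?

Under do(V_2=1), V_2's equation is replaced by V_2=1 for every unit. Per-unit V_3: 5, -1, 7, 4, 3. Mean = 3.6.

3.6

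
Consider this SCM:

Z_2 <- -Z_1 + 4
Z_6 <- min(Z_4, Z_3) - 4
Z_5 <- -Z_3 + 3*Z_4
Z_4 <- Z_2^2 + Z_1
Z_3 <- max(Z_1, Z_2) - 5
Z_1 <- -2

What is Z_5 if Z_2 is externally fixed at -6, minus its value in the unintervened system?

8

do(Z_2=-6) replaces the equation Z_2 <- -Z_1 + 4 with the constant Z_2 = -6.
Z_3 = max(Z_1, Z_2) - 5  [with Z_1=-2, Z_2=-6]  = -7
Z_4 = Z_2^2 + Z_1  [with Z_2=-6, Z_1=-2]  = 34
Z_5 = -Z_3 + 3*Z_4  [with Z_3=-7, Z_4=34]  = 109
Without intervention: Z_2 = -Z_1 + 4  [with Z_1=-2]  = 6; Z_3 = max(Z_1, Z_2) - 5  [with Z_1=-2, Z_2=6]  = 1; Z_4 = Z_2^2 + Z_1  [with Z_2=6, Z_1=-2]  = 34; Z_5 = -Z_3 + 3*Z_4  [with Z_3=1, Z_4=34]  = 101.
Change = 109 − 101 = 8.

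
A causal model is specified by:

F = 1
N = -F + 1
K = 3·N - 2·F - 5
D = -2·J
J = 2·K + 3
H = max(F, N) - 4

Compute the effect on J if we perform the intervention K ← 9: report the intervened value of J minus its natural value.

32

do(K=9) replaces the equation K = 3·N - 2·F - 5 with the constant K = 9.
J = 2·K + 3  [with K=9]  = 21
Without intervention: N = -F + 1  [with F=1]  = 0; K = 3·N - 2·F - 5  [with N=0, F=1]  = -7; J = 2·K + 3  [with K=-7]  = -11.
Change = 21 − (-11) = 32.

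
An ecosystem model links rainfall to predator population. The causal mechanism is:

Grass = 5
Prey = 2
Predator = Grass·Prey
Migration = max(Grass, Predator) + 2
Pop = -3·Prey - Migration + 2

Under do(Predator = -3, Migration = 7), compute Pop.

-11

Setting Predator = -3, Migration = 7 by intervention discards those variables' equations.
Pop = -3·Prey - Migration + 2  [with Prey=2, Migration=7]  = -11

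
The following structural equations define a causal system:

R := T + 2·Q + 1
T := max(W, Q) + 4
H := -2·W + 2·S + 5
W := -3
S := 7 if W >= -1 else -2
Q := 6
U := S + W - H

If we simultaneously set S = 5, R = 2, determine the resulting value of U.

-19

Under do(S = 5, R = 2), each intervened variable's structural equation is replaced by its fixed value.
H = -2·W + 2·S + 5  [with W=-3, S=5]  = 21
U = S + W - H  [with S=5, W=-3, H=21]  = -19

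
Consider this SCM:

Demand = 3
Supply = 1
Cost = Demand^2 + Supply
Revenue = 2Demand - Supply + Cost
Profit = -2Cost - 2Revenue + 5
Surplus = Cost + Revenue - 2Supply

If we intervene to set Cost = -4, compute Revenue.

1

The intervention breaks the incoming arrows to Cost: Cost = Demand^2 + Supply no longer applies, and Cost = -4.
Revenue = 2Demand - Supply + Cost  [with Demand=3, Supply=1, Cost=-4]  = 1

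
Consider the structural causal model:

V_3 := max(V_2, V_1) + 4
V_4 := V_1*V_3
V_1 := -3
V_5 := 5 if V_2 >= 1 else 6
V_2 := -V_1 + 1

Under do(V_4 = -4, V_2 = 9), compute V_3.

13

Setting V_4 = -4, V_2 = 9 by intervention discards those variables' equations.
V_3 = max(V_2, V_1) + 4  [with V_2=9, V_1=-3]  = 13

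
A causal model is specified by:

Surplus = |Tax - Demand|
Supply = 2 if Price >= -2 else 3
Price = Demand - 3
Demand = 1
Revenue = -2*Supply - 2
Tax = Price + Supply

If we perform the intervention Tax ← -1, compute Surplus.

2

The intervention breaks the incoming arrows to Tax: Tax = Price + Supply no longer applies, and Tax = -1.
Surplus = |Tax - Demand|  [with Tax=-1, Demand=1]  = 2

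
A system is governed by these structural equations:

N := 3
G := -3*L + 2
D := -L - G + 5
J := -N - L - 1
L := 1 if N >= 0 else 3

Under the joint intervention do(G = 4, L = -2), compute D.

3

The joint intervention fixes G = 4, L = -2, removing each variable's own equation.
D = -L - G + 5  [with L=-2, G=4]  = 3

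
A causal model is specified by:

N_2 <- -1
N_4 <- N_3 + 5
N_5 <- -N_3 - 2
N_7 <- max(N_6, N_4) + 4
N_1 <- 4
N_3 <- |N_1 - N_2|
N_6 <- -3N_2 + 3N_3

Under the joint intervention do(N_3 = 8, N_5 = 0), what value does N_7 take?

Under do(N_3 = 8, N_5 = 0), each intervened variable's structural equation is replaced by its fixed value.
N_4 = N_3 + 5  [with N_3=8]  = 13
N_6 = -3N_2 + 3N_3  [with N_2=-1, N_3=8]  = 27
N_7 = max(N_6, N_4) + 4  [with N_6=27, N_4=13]  = 31

31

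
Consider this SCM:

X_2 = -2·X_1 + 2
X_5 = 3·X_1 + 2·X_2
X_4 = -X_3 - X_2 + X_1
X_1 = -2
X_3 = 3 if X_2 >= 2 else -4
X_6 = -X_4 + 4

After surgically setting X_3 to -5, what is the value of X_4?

-3

The intervention breaks the incoming arrows to X_3: X_3 = 3 if X_2 >= 2 else -4 no longer applies, and X_3 = -5.
X_2 = -2·X_1 + 2  [with X_1=-2]  = 6
X_4 = -X_3 - X_2 + X_1  [with X_3=-5, X_2=6, X_1=-2]  = -3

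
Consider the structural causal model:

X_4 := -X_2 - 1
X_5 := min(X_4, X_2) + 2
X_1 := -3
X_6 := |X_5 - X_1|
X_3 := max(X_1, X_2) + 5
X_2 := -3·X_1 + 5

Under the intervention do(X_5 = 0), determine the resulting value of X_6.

The intervention breaks the incoming arrows to X_5: X_5 := min(X_4, X_2) + 2 no longer applies, and X_5 = 0.
X_6 = |X_5 - X_1|  [with X_5=0, X_1=-3]  = 3

3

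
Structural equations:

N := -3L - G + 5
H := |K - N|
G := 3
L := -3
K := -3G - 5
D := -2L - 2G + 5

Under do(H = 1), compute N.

do(H=1) replaces the equation H := |K - N| with the constant H = 1.
N is not downstream of the intervention, so its value is determined by the original equations.
N = -3L - G + 5  [with L=-3, G=3]  = 11

11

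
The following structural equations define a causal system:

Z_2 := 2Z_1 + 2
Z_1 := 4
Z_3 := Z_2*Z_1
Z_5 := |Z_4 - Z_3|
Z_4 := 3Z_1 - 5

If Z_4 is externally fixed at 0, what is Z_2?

10

The intervention breaks the incoming arrows to Z_4: Z_4 := 3Z_1 - 5 no longer applies, and Z_4 = 0.
Since Z_2 is not a descendant of the intervened variable, it is unaffected.
Z_2 = 2Z_1 + 2  [with Z_1=4]  = 10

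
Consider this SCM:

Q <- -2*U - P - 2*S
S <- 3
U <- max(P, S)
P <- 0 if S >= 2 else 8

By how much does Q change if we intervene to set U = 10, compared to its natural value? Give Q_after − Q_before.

-14

The intervention breaks the incoming arrows to U: U <- max(P, S) no longer applies, and U = 10.
P = 0 if S >= 2 else 8  [with S=3]  = 0
Q = -2*U - P - 2*S  [with U=10, P=0, S=3]  = -26
Without intervention: P = 0 if S >= 2 else 8  [with S=3]  = 0; U = max(P, S)  [with P=0, S=3]  = 3; Q = -2*U - P - 2*S  [with U=3, P=0, S=3]  = -12.
Change = -26 − (-12) = -14.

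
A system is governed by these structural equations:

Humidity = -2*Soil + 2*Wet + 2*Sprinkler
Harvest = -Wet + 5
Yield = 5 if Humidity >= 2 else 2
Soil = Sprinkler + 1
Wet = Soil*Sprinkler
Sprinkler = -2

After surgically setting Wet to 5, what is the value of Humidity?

The intervention breaks the incoming arrows to Wet: Wet = Soil*Sprinkler no longer applies, and Wet = 5.
Soil = Sprinkler + 1  [with Sprinkler=-2]  = -1
Humidity = -2*Soil + 2*Wet + 2*Sprinkler  [with Soil=-1, Wet=5, Sprinkler=-2]  = 8

8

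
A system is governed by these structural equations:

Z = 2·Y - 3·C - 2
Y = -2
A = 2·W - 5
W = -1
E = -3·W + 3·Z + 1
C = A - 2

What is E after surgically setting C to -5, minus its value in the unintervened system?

Under do(C=-5), the mechanism C = A - 2 is discarded; C is fixed at -5.
Z = 2·Y - 3·C - 2  [with Y=-2, C=-5]  = 9
E = -3·W + 3·Z + 1  [with W=-1, Z=9]  = 31
Without intervention: A = 2·W - 5  [with W=-1]  = -7; C = A - 2  [with A=-7]  = -9; Z = 2·Y - 3·C - 2  [with Y=-2, C=-9]  = 21; E = -3·W + 3·Z + 1  [with W=-1, Z=21]  = 67.
Change = 31 − 67 = -36.

-36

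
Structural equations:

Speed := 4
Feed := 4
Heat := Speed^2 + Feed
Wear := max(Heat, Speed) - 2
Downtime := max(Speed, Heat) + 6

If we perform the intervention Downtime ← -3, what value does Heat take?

20

do(Downtime=-3) replaces the equation Downtime := max(Speed, Heat) + 6 with the constant Downtime = -3.
Heat is not downstream of the intervention, so its value is determined by the original equations.
Heat = Speed^2 + Feed  [with Speed=4, Feed=4]  = 20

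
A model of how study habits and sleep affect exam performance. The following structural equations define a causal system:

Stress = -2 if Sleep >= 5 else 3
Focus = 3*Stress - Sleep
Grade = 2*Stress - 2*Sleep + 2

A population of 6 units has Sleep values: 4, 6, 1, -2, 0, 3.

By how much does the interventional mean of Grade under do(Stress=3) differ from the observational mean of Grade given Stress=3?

-1.6

do(Stress=3) breaks Stress's dependence on Sleep. With Stress=3 fixed, Grade across the units is 0, -4, 6, 12, 8, 2, mean 4.
Observing Stress=3 restricts to units where Stress's equation naturally yields 3: Sleep ∈ {4, 1, -2, 0, 3}. In that subpopulation Grade = 0, 6, 12, 8, 2, mean 5.6.
Difference = 4 − 5.6 = -1.6.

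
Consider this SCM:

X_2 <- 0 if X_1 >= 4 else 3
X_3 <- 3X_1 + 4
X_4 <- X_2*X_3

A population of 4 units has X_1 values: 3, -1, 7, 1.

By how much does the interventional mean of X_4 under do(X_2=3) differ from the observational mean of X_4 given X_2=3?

do(X_2=3) breaks X_2's dependence on X_1. With X_2=3 fixed, X_4 across the units is 39, 3, 75, 21, mean 34.5.
E[X_4|X_2=3] averages over only the 3 units with X_2=3 (X_1 = 3, -1, 1): X_4 = 39, 3, 21, mean 21.
Difference = 34.5 − 21 = 13.5.

13.5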